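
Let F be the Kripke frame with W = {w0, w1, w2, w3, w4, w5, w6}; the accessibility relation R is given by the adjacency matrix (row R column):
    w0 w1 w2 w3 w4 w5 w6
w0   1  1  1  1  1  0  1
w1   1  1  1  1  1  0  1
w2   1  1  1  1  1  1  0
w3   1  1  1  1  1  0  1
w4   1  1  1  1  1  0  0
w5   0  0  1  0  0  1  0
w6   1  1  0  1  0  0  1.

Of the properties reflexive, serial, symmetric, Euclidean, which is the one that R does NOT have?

Euclidean

Reflexive: yes — every world is R-related to itself.
Serial: yes — every world has a successor (e.g. w0 R w0).
Symmetric: yes — every pair in R has its reverse in R.
Euclidean: no — w0 R w2 and w0 R w6, but not w2 R w6.
Only Euclidean fails.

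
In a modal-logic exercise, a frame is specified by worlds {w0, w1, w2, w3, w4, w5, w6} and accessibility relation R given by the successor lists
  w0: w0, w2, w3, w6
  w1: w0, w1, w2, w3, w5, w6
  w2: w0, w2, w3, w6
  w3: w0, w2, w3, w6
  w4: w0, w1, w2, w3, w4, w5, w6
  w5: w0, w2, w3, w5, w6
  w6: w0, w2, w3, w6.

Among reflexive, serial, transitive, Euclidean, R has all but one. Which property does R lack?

Reflexive: yes — every world is R-related to itself.
Serial: yes — every world has a successor (e.g. w0 R w0).
Transitive: yes — every two-step R-path is closed by a direct edge.
Euclidean: no — w1 R w0 and w1 R w5, but not w0 R w5.
Only Euclidean fails.

Euclidean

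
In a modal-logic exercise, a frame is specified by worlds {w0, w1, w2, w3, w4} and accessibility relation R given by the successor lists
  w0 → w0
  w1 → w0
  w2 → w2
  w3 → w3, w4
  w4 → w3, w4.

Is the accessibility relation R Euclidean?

Euclidean: yes — any two successors of a common world are R-related.

Yes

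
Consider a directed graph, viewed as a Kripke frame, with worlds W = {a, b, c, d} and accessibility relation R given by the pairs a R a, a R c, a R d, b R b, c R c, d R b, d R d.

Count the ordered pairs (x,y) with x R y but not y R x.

Enumerating: (a,c), (a,d), (d,b).

3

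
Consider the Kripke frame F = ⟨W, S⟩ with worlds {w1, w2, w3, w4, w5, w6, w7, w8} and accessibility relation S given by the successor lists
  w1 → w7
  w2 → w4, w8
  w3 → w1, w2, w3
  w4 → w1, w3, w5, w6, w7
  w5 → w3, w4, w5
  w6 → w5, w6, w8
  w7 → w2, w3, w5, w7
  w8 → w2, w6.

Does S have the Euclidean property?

Euclidean: no — w2 S w4 and w2 S w8, but not w4 S w8.

No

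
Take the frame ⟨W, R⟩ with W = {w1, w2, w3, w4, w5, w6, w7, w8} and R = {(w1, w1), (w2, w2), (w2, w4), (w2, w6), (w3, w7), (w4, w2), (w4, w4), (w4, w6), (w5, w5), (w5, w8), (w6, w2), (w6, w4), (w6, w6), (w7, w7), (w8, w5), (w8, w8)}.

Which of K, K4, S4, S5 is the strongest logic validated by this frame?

K4

Transitive (axiom 4): yes — every two-step R-path is closed by a direct edge.
Reflexive (axiom T): no — w3 is not related to itself.
Euclidean (axiom 5): yes — any two successors of a common world are R-related.
So F validates K, K4; S4 would additionally require R to be reflexive. The strongest is K4.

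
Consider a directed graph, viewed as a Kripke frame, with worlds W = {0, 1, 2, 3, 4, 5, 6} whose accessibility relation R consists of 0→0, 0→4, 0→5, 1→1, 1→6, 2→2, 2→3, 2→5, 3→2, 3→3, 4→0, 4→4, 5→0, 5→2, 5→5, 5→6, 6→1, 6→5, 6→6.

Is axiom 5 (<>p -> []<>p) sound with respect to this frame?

The schema 5 characterises exactly the Euclidean frames.
Euclidean: no — 0 R 4 and 0 R 5, but not 4 R 5.

No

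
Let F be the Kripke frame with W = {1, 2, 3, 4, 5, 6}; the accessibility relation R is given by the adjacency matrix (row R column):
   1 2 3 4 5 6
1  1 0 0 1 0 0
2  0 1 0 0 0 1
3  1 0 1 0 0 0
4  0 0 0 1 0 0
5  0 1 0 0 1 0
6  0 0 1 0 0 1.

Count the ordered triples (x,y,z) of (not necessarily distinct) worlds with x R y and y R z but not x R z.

Enumerating: (2,6,3), (3,1,4), (5,2,6), (6,3,1).

4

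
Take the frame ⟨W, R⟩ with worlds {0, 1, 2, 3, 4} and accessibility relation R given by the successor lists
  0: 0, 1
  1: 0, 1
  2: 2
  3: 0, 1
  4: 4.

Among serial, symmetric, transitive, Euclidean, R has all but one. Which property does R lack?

symmetric

Serial: yes — every world has a successor (e.g. 0 R 0).
Symmetric: no — 3 R 0 but not 0 R 3.
Transitive: yes — every two-step R-path is closed by a direct edge.
Euclidean: yes — any two successors of a common world are R-related.
Only symmetric fails.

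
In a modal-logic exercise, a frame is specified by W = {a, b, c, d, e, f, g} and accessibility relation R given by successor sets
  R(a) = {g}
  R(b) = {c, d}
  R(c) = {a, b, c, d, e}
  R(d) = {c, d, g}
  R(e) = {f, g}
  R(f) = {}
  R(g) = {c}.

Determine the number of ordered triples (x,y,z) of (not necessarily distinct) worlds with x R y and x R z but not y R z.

Enumerating: (a,g,g), (c,a,a), (c,a,b), (c,a,c), (c,a,d), (c,a,e), (c,b,a), (c,b,b), (c,b,e), (c,d,a), (c,d,b), (c,d,e), … and 12 more.
Total: 24.

24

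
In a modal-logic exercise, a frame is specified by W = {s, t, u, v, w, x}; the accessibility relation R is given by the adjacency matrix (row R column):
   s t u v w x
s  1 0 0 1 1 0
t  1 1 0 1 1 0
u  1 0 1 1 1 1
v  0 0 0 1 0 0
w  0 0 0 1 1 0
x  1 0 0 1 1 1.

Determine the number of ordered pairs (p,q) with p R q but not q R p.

Enumerating: (s,v), (s,w), (t,s), (t,v), (t,w), (u,s), (u,v), (u,w), (u,x), (w,v), (x,s), (x,v), (x,w).

13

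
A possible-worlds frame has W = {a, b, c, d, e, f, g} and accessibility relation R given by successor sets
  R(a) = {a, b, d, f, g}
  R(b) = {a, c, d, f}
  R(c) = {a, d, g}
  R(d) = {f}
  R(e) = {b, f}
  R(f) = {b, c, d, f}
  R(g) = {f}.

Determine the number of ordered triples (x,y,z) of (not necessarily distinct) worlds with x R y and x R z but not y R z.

Enumerating: (a,b,b), (a,b,g), (a,d,a), (a,d,b), (a,d,d), (a,d,g), (a,f,a), (a,f,g), (a,g,a), (a,g,b), (a,g,d), (a,g,g), … and 21 more.
Total: 33.

33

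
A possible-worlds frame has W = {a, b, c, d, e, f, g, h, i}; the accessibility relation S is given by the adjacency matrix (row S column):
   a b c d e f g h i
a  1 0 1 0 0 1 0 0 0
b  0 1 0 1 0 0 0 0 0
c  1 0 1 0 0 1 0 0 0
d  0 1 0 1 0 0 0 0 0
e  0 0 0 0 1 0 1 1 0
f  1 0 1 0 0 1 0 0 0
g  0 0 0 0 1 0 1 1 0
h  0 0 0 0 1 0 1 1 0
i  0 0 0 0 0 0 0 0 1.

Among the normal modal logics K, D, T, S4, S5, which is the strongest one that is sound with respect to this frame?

Serial (axiom D): yes — every world has a successor (e.g. a S a).
Reflexive (axiom T): yes — every world is S-related to itself.
Transitive (axiom 4): yes — every two-step S-path is closed by a direct edge.
Euclidean (axiom 5): yes — any two successors of a common world are S-related.
So F validates K, D, T, S4, S5. The strongest is S5.

S5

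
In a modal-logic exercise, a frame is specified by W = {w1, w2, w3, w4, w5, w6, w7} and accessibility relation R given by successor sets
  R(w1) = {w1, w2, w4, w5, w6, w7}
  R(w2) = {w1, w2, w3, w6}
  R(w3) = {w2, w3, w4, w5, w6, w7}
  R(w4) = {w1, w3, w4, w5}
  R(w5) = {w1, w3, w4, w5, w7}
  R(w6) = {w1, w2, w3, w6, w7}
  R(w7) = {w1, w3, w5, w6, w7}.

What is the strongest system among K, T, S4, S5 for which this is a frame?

Reflexive (axiom T): yes — every world is R-related to itself.
Transitive (axiom 4): no — w1 R w2 and w2 R w3, but not w1 R w3.
Euclidean (axiom 5): no — w1 R w2 and w1 R w4, but not w2 R w4.
So F validates K, T; S4 would additionally require R to be transitive. The strongest is T.

T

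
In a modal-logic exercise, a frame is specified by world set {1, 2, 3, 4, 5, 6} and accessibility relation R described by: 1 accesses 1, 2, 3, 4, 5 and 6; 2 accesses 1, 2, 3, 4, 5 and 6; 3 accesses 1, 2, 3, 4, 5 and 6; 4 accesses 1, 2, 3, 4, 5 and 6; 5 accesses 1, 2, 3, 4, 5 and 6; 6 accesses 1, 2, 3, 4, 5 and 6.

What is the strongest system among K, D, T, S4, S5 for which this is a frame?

Serial (axiom D): yes — every world has a successor (e.g. 1 R 1).
Reflexive (axiom T): yes — every world is R-related to itself.
Transitive (axiom 4): yes — every two-step R-path is closed by a direct edge.
Euclidean (axiom 5): yes — any two successors of a common world are R-related.
So F validates K, D, T, S4, S5. The strongest is S5.

S5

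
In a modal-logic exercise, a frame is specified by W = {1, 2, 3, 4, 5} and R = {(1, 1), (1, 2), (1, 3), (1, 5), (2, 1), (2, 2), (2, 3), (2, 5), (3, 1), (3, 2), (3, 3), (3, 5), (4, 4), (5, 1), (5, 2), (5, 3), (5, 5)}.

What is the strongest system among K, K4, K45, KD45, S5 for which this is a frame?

S5

Transitive (axiom 4): yes — every two-step R-path is closed by a direct edge.
Euclidean (axiom 5): yes — any two successors of a common world are R-related.
Serial (axiom D): yes — every world has a successor (e.g. 1 R 1).
Reflexive (axiom T): yes — every world is R-related to itself.
So F validates K, K4, K45, KD45, S5. The strongest is S5.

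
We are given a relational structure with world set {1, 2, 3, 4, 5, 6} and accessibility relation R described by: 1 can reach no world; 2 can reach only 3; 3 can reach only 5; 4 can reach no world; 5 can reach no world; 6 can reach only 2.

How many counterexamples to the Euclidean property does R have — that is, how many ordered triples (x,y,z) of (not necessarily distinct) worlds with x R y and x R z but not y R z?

Enumerating: (2,3,3), (3,5,5), (6,2,2).

3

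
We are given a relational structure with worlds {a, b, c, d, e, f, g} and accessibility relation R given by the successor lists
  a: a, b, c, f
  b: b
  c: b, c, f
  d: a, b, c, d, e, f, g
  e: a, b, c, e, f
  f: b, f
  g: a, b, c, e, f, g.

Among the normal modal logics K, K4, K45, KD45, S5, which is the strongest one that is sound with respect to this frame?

Transitive (axiom 4): yes — every two-step R-path is closed by a direct edge.
Euclidean (axiom 5): no — a R b and a R c, but not b R c.
Serial (axiom D): yes — every world has a successor (e.g. a R a).
Reflexive (axiom T): yes — every world is R-related to itself.
So F validates K, K4; K45 would additionally require R to be Euclidean. The strongest is K4.

K4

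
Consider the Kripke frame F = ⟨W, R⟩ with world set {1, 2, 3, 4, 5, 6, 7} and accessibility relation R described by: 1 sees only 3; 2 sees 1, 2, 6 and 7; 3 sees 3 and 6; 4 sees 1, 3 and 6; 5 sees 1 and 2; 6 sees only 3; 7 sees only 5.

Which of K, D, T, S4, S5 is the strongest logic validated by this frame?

Serial (axiom D): yes — every world has a successor (e.g. 1 R 3).
Reflexive (axiom T): no — 1 is not related to itself.
Transitive (axiom 4): no — 1 R 3 and 3 R 6, but not 1 R 6.
Euclidean (axiom 5): no — 2 R 1 and 2 R 6, but not 1 R 6.
So F validates K, D; T would additionally require R to be reflexive. The strongest is D.

D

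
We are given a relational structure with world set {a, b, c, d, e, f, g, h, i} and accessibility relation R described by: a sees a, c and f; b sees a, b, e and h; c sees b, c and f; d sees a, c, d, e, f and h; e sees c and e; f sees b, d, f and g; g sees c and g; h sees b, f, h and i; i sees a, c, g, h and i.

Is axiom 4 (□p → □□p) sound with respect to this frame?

No

By correspondence theory, 4 is valid on a frame iff R is transitive.
Transitive: no — a R c and c R b, but not a R b.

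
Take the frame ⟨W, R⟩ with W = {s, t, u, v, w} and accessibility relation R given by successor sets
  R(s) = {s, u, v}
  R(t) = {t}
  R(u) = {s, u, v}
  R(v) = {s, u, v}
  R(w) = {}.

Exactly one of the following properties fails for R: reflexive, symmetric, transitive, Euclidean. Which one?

Reflexive: no — w is not related to itself.
Symmetric: yes — every pair in R has its reverse in R.
Transitive: yes — every two-step R-path is closed by a direct edge.
Euclidean: yes — any two successors of a common world are R-related.
Only reflexive fails.

reflexive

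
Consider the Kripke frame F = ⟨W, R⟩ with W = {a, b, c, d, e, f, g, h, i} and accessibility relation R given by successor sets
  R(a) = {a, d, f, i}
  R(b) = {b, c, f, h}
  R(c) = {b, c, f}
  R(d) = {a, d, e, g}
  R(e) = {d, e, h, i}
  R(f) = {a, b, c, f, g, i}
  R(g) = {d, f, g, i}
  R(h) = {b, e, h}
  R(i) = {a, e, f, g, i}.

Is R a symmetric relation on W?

Symmetric: yes — every pair in R has its reverse in R.

Yes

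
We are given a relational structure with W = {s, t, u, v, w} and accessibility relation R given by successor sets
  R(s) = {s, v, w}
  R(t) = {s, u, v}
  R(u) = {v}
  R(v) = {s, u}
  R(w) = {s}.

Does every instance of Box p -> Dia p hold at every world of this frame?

Yes

The schema D characterises exactly the serial frames.
Serial: yes — every world has a successor (e.g. s R s).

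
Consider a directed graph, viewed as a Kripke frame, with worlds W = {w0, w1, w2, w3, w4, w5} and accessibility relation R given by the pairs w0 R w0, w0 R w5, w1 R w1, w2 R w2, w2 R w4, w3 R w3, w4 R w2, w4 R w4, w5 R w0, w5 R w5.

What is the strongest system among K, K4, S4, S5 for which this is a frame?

Transitive (axiom 4): yes — every two-step R-path is closed by a direct edge.
Reflexive (axiom T): yes — every world is R-related to itself.
Euclidean (axiom 5): yes — any two successors of a common world are R-related.
So F validates K, K4, S4, S5. The strongest is S5.

S5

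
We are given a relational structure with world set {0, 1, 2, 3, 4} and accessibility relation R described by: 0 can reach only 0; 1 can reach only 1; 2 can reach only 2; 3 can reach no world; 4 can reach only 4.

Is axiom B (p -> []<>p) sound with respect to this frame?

Axiom B corresponds to the accessibility relation being symmetric.
Symmetric: yes — every pair in R has its reverse in R.

Yes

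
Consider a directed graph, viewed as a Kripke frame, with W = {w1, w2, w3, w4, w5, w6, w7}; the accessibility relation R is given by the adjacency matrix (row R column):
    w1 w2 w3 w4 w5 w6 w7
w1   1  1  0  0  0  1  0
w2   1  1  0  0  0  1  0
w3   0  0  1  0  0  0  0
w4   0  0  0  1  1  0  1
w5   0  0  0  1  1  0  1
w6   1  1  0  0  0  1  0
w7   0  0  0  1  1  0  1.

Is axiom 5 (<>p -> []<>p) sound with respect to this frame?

Yes

Axiom 5 corresponds to the accessibility relation being Euclidean.
Euclidean: yes — any two successors of a common world are R-related.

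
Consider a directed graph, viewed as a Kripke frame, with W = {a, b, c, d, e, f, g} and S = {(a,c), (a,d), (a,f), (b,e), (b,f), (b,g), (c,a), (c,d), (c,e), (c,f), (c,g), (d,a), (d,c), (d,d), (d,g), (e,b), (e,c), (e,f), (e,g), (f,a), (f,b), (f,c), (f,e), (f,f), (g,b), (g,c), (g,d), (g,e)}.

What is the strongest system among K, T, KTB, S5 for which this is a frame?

K

Reflexive (axiom T): no — a is not related to itself.
Symmetric (axiom B): yes — every pair in S has its reverse in S.
Euclidean (axiom 5): no — a S d and a S f, but not d S f.
So F validates K; T would additionally require S to be reflexive. The strongest is K.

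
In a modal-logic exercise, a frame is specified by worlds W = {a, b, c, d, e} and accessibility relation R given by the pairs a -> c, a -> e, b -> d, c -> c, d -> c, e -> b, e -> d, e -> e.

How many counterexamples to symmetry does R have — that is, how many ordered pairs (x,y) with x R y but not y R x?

Enumerating: (a,c), (a,e), (b,d), (d,c), (e,b), (e,d).

6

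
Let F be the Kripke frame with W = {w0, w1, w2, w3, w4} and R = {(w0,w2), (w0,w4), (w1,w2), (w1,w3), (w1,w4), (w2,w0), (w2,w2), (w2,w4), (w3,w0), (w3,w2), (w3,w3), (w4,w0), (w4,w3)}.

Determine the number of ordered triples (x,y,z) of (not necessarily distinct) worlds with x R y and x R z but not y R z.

Enumerating: (w0,w4,w2), (w0,w4,w4), (w1,w2,w3), (w1,w3,w4), (w1,w4,w2), (w1,w4,w4), (w2,w0,w0), (w2,w4,w2), (w2,w4,w4), (w3,w0,w0), (w3,w0,w3), (w3,w2,w3), (w4,w0,w0), (w4,w0,w3).

14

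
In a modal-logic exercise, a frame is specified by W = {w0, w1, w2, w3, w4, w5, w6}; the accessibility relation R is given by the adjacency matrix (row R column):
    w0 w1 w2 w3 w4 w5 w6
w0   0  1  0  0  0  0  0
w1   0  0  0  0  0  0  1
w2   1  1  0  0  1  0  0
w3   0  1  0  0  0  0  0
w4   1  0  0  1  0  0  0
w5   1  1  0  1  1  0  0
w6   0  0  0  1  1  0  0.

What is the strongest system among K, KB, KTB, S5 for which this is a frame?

Symmetric (axiom B): no — w0 R w1 but not w1 R w0.
Reflexive (axiom T): no — w0 is not related to itself.
Euclidean (axiom 5): no — w2 R w0 and w2 R w4, but not w0 R w4.
So F validates K; KB would additionally require R to be symmetric. The strongest is K.

K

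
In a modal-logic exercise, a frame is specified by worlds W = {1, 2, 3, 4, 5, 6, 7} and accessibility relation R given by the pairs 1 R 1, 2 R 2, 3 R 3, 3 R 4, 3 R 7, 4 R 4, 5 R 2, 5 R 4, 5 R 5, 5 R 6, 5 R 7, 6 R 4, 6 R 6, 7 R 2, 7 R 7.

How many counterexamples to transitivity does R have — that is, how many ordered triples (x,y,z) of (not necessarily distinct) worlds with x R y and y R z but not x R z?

Enumerating: (3,7,2).

1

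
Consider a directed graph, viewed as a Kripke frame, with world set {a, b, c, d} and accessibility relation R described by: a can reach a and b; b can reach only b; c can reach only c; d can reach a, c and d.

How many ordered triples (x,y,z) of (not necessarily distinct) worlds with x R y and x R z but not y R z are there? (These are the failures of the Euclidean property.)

5

Enumerating: (a,b,a), (d,a,c), (d,a,d), (d,c,a), (d,c,d).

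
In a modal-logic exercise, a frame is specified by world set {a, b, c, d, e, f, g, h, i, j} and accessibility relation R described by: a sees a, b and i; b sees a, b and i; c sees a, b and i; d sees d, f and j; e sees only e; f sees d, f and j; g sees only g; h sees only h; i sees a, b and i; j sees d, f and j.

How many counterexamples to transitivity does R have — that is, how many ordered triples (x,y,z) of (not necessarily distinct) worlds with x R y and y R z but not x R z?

R is transitive; there are no such tuples.

0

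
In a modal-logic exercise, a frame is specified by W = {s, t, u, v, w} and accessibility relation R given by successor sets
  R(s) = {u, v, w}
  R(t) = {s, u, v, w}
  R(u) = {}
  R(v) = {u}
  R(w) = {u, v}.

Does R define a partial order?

Reflexive: no — s is not related to itself.
Transitive: yes — every two-step R-path is closed by a direct edge.
Antisymmetric: yes — no distinct pair is related both ways.
So R is not a partial order.

No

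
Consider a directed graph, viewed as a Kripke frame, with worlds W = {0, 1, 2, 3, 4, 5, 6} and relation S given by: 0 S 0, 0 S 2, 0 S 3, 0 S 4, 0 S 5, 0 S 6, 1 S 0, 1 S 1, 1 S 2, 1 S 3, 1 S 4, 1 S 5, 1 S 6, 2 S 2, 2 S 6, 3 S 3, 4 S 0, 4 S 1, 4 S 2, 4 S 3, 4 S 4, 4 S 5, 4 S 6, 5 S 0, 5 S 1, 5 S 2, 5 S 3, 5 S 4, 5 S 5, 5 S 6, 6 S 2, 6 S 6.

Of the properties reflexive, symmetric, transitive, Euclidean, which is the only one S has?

reflexive

Reflexive: yes — every world is S-related to itself.
Symmetric: no — 0 S 2 but not 2 S 0.
Transitive: no — 0 S 4 and 4 S 1, but not 0 S 1.
Euclidean: no — 0 S 2 and 0 S 3, but not 2 S 3.
Only reflexive holds.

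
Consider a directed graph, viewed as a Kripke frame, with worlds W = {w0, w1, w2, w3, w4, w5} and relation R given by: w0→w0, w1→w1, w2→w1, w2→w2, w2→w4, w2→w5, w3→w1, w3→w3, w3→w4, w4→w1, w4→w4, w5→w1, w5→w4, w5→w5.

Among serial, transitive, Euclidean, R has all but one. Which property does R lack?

Euclidean

Serial: yes — every world has a successor (e.g. w0 R w0).
Transitive: yes — every two-step R-path is closed by a direct edge.
Euclidean: no — w2 R w1 and w2 R w4, but not w1 R w4.
Only Euclidean fails.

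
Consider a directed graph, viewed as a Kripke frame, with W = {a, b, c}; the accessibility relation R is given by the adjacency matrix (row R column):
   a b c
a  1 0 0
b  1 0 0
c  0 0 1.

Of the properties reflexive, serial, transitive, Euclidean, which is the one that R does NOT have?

Reflexive: no — b is not related to itself.
Serial: yes — every world has a successor (e.g. a R a).
Transitive: yes — every two-step R-path is closed by a direct edge.
Euclidean: yes — any two successors of a common world are R-related.
Only reflexive fails.

reflexive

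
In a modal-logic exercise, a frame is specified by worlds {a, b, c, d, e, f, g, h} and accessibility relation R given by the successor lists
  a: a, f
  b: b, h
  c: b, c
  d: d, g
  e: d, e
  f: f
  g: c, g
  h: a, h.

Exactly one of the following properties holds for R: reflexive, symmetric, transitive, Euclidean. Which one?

reflexive

Reflexive: yes — every world is R-related to itself.
Symmetric: no — a R f but not f R a.
Transitive: no — b R h and h R a, but not b R a.
Euclidean: no — a R f and a R a, but not f R a.
Only reflexive holds.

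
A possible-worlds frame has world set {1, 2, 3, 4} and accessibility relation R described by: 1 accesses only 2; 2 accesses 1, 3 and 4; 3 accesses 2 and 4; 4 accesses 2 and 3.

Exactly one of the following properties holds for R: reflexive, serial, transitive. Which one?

Reflexive: no — 1 is not related to itself.
Serial: yes — every world has a successor (e.g. 1 R 2).
Transitive: no — 1 R 2 and 2 R 3, but not 1 R 3.
Only serial holds.

serial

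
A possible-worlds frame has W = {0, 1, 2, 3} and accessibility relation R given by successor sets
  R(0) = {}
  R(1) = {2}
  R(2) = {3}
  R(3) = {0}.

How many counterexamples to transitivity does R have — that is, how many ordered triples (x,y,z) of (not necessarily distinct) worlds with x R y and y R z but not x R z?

2

Enumerating: (1,2,3), (2,3,0).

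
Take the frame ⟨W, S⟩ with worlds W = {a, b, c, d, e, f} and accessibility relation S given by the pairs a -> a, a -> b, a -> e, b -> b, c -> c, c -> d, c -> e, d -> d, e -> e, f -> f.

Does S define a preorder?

Reflexive: yes — every world is S-related to itself.
Transitive: yes — every two-step S-path is closed by a direct edge.
So S is a preorder.

Yes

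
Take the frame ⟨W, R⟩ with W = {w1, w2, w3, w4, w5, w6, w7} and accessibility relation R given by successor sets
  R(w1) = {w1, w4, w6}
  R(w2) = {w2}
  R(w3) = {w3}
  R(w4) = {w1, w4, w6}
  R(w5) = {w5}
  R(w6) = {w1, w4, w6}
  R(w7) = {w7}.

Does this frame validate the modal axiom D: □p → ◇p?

By correspondence theory, D is valid on a frame iff R is serial.
Serial: yes — every world has a successor (e.g. w1 R w1).

Yes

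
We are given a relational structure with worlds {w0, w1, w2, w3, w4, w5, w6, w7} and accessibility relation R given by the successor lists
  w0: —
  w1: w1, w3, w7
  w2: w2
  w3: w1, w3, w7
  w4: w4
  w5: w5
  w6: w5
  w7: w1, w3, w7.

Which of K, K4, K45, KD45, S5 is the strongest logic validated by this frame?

Transitive (axiom 4): yes — every two-step R-path is closed by a direct edge.
Euclidean (axiom 5): yes — any two successors of a common world are R-related.
Serial (axiom D): no — w0 has no R-successor.
Reflexive (axiom T): no — w0 is not related to itself.
So F validates K, K4, K45; KD45 would additionally require R to be serial. The strongest is K45.

K45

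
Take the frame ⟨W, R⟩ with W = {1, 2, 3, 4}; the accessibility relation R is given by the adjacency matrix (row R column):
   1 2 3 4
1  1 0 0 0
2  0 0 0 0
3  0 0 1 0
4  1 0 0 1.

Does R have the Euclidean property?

No

Euclidean: no — 4 R 1 and 4 R 4, but not 1 R 4.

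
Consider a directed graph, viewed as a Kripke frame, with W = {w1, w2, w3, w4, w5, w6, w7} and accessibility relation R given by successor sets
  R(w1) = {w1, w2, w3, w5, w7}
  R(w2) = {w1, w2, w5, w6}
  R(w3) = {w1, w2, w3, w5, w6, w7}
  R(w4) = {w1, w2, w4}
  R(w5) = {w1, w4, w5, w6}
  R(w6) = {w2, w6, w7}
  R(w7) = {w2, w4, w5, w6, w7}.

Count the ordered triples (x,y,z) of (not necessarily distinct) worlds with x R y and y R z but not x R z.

Enumerating: (w1,w2,w6), (w1,w3,w6), (w1,w5,w4), (w1,w5,w6), (w1,w7,w4), (w1,w7,w6), (w2,w1,w3), (w2,w1,w7), (w2,w5,w4), (w2,w6,w7), (w3,w5,w4), (w3,w7,w4), … and 18 more.
Total: 30.

30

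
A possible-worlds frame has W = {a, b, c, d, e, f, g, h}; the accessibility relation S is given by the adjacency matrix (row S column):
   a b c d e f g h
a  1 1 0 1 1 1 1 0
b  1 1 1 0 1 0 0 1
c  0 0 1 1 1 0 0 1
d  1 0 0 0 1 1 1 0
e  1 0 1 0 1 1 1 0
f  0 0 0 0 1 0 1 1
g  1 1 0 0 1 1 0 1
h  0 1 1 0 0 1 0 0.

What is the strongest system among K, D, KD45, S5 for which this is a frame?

D

Serial (axiom D): yes — every world has a successor (e.g. a S a).
Euclidean (axiom 5): no — a S b and a S d, but not b S d.
Transitive (axiom 4): no — a S b and b S c, but not a S c.
Reflexive (axiom T): no — d is not related to itself.
So F validates K, D; KD45 would additionally require S to be Euclidean and transitive. The strongest is D.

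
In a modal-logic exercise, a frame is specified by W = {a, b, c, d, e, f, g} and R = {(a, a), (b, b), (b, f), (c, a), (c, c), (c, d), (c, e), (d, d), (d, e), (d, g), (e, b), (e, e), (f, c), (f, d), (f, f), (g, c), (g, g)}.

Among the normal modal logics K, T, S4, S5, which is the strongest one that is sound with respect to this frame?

Reflexive (axiom T): yes — every world is R-related to itself.
Transitive (axiom 4): no — b R f and f R c, but not b R c.
Euclidean (axiom 5): no — c R a and c R d, but not a R d.
So F validates K, T; S4 would additionally require R to be transitive. The strongest is T.

T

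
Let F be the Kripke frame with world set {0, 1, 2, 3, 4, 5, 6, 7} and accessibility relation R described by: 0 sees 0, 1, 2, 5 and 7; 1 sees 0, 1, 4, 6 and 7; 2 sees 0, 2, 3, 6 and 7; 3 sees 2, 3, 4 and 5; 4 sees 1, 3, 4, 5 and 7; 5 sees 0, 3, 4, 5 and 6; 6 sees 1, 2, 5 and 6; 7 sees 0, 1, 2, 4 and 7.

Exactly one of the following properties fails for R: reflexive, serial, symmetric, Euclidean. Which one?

Reflexive: yes — every world is R-related to itself.
Serial: yes — every world has a successor (e.g. 0 R 0).
Symmetric: yes — every pair in R has its reverse in R.
Euclidean: no — 0 R 1 and 0 R 2, but not 1 R 2.
Only Euclidean fails.

Euclidean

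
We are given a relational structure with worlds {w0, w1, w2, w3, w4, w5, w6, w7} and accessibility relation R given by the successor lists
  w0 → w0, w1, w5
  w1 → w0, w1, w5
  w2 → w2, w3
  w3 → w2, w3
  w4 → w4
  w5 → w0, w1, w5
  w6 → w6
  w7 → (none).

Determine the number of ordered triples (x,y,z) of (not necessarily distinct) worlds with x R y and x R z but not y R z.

R is Euclidean; there are no such tuples.

0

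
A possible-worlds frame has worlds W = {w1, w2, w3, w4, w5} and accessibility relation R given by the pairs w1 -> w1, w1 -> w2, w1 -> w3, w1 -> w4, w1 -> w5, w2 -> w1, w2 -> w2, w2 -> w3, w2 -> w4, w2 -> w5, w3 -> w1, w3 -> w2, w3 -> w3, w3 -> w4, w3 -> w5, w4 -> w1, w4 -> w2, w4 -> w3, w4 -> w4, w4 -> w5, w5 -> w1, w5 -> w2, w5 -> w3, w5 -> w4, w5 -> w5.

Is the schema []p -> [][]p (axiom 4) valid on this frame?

By correspondence theory, 4 is valid on a frame iff R is transitive.
Transitive: yes — every two-step R-path is closed by a direct edge.

Yes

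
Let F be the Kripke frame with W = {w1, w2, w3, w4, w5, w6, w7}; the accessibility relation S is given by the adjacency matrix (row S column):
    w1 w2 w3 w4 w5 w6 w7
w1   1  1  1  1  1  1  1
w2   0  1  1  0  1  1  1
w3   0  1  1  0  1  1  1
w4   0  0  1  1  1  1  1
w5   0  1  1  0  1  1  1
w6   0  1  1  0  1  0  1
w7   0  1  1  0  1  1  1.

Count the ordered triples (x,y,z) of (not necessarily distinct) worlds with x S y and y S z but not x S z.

Enumerating: (w4,w3,w2), (w4,w5,w2), (w4,w6,w2), (w4,w7,w2), (w6,w2,w6), (w6,w3,w6), (w6,w5,w6), (w6,w7,w6).

8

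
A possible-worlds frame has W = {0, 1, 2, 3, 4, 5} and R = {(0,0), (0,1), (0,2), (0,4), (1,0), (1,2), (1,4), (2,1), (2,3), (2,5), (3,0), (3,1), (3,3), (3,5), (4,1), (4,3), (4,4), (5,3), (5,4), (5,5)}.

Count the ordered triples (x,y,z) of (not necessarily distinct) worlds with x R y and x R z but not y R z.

27

Enumerating: (0,1,1), (0,2,0), (0,2,2), (0,2,4), (0,4,0), (0,4,2), (1,2,0), (1,2,2), (1,2,4), (1,4,0), (1,4,2), (2,1,1), … and 15 more.
Total: 27.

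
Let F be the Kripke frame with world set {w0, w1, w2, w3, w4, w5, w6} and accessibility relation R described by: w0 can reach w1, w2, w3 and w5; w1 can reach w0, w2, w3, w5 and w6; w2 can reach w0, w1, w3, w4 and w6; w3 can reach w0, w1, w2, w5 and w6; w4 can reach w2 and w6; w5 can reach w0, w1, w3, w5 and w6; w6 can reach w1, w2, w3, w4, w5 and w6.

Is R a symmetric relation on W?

Yes

Symmetric: yes — every pair in R has its reverse in R.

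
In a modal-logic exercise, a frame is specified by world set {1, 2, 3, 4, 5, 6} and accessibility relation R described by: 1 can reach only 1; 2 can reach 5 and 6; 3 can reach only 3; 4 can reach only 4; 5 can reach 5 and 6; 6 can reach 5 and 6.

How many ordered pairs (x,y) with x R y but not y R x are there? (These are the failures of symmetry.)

Enumerating: (2,5), (2,6).

2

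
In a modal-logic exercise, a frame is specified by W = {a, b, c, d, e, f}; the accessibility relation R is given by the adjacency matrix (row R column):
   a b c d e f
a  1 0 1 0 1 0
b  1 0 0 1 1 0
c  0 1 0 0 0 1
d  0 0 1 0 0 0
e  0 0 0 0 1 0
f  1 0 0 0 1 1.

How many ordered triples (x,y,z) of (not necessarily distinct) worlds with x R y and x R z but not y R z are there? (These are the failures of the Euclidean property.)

Enumerating: (a,c,a), (a,c,c), (a,c,e), (a,e,a), (a,e,c), (b,a,d), (b,d,a), (b,d,d), (b,d,e), (b,e,a), (b,e,d), (c,b,b), (c,b,f), (c,f,b), (d,c,c), (f,a,f), (f,e,a), (f,e,f).

18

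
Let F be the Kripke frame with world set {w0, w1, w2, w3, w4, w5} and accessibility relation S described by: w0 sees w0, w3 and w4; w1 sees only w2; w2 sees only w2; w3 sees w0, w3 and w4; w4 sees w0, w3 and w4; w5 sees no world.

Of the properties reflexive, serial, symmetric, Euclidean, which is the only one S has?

Euclidean

Reflexive: no — w1 is not related to itself.
Serial: no — w5 has no S-successor.
Symmetric: no — w1 S w2 but not w2 S w1.
Euclidean: yes — any two successors of a common world are S-related.
Only Euclidean holds.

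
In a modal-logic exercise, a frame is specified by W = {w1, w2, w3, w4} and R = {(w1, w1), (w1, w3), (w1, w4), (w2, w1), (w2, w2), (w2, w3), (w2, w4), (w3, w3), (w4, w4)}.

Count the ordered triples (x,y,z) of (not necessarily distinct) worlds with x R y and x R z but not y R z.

Enumerating: (w1,w3,w1), (w1,w3,w4), (w1,w4,w1), (w1,w4,w3), (w2,w1,w2), (w2,w3,w1), (w2,w3,w2), (w2,w3,w4), (w2,w4,w1), (w2,w4,w2), (w2,w4,w3).

11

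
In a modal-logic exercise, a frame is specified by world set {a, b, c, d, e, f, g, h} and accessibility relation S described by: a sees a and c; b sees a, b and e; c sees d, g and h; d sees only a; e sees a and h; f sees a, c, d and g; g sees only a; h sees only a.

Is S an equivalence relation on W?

No

Reflexive: no — c is not related to itself.
Symmetric: no — a S c but not c S a.
Transitive: no — a S c and c S d, but not a S d.
So S is not an equivalence relation.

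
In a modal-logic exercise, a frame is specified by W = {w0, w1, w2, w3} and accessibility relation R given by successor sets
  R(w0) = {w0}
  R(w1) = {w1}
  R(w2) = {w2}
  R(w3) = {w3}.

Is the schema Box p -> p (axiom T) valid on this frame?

Yes

By correspondence theory, T is valid on a frame iff R is reflexive.
Reflexive: yes — every world is R-related to itself.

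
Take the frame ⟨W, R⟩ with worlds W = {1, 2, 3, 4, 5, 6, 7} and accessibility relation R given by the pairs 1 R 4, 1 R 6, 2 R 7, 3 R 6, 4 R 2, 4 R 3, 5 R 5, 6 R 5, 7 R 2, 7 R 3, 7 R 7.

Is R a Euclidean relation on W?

No

Euclidean: no — 1 R 4 and 1 R 6, but not 4 R 6.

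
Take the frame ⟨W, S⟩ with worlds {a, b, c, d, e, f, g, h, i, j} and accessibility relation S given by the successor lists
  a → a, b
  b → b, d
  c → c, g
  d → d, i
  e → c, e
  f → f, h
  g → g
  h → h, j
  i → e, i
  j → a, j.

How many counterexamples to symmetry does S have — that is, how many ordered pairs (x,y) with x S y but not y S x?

Enumerating: (a,b), (b,d), (c,g), (d,i), (e,c), (f,h), (h,j), (i,e), (j,a).

9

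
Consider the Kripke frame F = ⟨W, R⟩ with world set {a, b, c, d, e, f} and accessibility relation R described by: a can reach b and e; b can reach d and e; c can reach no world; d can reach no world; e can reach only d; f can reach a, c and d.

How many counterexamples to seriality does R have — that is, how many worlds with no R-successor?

Enumerating: c, d.

2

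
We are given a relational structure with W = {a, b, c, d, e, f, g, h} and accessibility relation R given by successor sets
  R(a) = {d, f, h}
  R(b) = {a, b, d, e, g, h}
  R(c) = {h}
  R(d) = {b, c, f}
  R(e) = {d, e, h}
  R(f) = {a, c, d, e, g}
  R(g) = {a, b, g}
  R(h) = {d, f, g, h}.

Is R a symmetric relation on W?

Symmetric: no — a R d but not d R a.

No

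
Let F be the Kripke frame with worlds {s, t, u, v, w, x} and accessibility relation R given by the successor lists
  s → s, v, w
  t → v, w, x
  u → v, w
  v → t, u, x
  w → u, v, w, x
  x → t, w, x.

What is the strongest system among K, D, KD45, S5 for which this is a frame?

Serial (axiom D): yes — every world has a successor (e.g. s R s).
Euclidean (axiom 5): no — s R v and s R w, but not v R w.
Transitive (axiom 4): no — s R v and v R t, but not s R t.
Reflexive (axiom T): no — t is not related to itself.
So F validates K, D; KD45 would additionally require R to be Euclidean and transitive. The strongest is D.

D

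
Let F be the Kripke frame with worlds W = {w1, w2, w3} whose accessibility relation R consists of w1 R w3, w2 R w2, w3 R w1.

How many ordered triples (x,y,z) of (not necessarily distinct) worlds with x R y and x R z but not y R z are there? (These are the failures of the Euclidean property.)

Enumerating: (w1,w3,w3), (w3,w1,w1).

2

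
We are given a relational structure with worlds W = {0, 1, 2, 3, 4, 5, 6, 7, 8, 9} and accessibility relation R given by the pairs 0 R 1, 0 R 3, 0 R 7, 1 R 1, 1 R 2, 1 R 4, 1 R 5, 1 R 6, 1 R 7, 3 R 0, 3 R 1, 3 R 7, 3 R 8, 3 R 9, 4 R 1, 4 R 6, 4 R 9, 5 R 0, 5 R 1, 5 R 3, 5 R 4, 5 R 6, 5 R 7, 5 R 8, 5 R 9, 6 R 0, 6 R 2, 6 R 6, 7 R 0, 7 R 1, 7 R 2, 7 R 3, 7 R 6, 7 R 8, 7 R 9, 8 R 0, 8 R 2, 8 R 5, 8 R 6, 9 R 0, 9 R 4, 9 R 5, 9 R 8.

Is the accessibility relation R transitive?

No

Transitive: no — 0 R 1 and 1 R 2, but not 0 R 2.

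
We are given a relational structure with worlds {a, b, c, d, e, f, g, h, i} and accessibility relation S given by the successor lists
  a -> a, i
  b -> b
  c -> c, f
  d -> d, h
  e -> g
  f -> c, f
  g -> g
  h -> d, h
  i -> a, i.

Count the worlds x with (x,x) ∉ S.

1

Enumerating: e.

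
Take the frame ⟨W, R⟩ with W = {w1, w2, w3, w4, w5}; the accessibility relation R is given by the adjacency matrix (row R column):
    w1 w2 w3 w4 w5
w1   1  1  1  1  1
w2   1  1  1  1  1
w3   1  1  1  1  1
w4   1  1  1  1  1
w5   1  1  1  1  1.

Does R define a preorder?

Yes

Reflexive: yes — every world is R-related to itself.
Transitive: yes — every two-step R-path is closed by a direct edge.
So R is a preorder.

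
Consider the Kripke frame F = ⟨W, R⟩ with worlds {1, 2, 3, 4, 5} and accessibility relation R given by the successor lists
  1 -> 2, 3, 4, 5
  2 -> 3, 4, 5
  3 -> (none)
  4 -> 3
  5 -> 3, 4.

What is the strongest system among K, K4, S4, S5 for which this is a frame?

Transitive (axiom 4): yes — every two-step R-path is closed by a direct edge.
Reflexive (axiom T): no — 1 is not related to itself.
Euclidean (axiom 5): no — 1 R 3 and 1 R 2, but not 3 R 2.
So F validates K, K4; S4 would additionally require R to be reflexive. The strongest is K4.

K4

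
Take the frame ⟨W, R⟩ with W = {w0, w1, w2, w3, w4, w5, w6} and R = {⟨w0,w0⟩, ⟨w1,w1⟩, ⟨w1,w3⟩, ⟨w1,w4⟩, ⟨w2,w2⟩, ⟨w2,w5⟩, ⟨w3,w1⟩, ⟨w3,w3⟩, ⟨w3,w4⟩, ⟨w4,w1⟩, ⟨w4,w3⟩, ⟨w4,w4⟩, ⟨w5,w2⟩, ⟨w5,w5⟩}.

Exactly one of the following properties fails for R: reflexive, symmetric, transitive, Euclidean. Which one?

reflexive

Reflexive: no — w6 is not related to itself.
Symmetric: yes — every pair in R has its reverse in R.
Transitive: yes — every two-step R-path is closed by a direct edge.
Euclidean: yes — any two successors of a common world are R-related.
Only reflexive fails.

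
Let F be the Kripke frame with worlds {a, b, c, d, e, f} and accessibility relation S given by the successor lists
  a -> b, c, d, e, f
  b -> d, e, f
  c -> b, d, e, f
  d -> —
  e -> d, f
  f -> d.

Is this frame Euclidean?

Euclidean: no — a S b and a S c, but not b S c.

No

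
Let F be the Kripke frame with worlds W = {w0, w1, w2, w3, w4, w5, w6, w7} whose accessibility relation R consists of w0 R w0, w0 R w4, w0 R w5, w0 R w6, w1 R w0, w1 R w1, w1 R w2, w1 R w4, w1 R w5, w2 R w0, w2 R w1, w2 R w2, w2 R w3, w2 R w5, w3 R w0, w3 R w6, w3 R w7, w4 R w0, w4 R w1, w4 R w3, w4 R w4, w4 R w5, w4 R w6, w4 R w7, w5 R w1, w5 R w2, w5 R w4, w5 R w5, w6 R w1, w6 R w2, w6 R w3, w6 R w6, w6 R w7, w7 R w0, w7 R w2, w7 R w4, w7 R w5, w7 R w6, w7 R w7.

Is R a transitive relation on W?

Transitive: no — w0 R w4 and w4 R w1, but not w0 R w1.

No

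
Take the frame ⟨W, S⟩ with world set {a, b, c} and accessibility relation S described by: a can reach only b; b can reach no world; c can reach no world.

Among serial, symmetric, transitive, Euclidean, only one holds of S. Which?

transitive

Serial: no — b has no S-successor.
Symmetric: no — a S b but not b S a.
Transitive: yes — every two-step S-path is closed by a direct edge.
Euclidean: no — a S b and a S b, but not b S b.
Only transitive holds.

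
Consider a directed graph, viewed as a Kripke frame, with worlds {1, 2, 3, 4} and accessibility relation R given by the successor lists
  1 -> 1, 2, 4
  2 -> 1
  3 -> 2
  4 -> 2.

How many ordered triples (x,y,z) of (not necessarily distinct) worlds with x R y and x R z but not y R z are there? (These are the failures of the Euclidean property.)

Enumerating: (1,2,2), (1,2,4), (1,4,1), (1,4,4), (3,2,2), (4,2,2).

6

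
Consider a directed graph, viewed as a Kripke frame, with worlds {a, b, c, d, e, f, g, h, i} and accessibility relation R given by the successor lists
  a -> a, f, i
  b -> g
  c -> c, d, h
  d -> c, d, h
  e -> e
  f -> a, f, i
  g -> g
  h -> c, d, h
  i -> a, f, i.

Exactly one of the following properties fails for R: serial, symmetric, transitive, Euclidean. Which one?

symmetric

Serial: yes — every world has a successor (e.g. a R a).
Symmetric: no — b R g but not g R b.
Transitive: yes — every two-step R-path is closed by a direct edge.
Euclidean: yes — any two successors of a common world are R-related.
Only symmetric fails.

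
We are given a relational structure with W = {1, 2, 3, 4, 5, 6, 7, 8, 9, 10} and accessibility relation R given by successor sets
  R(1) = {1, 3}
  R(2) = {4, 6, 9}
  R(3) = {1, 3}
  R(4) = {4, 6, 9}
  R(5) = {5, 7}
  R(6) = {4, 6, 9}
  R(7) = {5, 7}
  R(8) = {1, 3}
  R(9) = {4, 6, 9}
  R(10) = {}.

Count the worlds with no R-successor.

1

Enumerating: 10.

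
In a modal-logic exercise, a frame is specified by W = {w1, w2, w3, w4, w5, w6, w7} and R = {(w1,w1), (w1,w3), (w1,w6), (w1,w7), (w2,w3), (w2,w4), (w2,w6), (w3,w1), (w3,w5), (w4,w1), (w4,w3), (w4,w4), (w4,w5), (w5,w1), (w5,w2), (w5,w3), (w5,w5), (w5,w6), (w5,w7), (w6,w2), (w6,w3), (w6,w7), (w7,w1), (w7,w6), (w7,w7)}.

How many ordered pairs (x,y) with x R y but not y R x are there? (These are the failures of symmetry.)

11

Enumerating: (w1,w6), (w2,w3), (w2,w4), (w4,w1), (w4,w3), (w4,w5), (w5,w1), (w5,w2), (w5,w6), (w5,w7), (w6,w3).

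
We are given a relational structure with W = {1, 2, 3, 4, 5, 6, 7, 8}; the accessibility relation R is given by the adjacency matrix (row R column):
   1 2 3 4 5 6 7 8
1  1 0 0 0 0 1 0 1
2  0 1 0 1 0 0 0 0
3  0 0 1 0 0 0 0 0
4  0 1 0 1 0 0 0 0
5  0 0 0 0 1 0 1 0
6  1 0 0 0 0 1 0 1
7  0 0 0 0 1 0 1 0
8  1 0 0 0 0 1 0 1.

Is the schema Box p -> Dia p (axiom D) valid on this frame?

Yes

The schema D characterises exactly the serial frames.
Serial: yes — every world has a successor (e.g. 1 R 1).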